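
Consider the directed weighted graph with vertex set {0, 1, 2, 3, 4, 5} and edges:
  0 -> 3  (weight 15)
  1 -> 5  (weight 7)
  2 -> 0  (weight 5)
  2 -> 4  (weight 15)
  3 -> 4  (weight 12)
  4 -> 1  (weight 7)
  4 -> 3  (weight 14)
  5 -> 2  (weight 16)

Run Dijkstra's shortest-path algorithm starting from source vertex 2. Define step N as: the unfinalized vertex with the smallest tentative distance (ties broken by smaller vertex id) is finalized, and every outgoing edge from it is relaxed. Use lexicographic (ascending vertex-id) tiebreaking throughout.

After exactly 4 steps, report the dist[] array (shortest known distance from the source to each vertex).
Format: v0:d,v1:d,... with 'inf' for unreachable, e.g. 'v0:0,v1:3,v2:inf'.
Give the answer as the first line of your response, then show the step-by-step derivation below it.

v0:5,v1:22,v2:0,v3:20,v4:15,v5:inf

step 1: dist = v0:5,v1:inf,v2:0,v3:inf,v4:15,v5:inf
step 2: dist = v0:5,v1:inf,v2:0,v3:20,v4:15,v5:inf
step 3: dist = v0:5,v1:22,v2:0,v3:20,v4:15,v5:inf
step 4: dist = v0:5,v1:22,v2:0,v3:20,v4:15,v5:inf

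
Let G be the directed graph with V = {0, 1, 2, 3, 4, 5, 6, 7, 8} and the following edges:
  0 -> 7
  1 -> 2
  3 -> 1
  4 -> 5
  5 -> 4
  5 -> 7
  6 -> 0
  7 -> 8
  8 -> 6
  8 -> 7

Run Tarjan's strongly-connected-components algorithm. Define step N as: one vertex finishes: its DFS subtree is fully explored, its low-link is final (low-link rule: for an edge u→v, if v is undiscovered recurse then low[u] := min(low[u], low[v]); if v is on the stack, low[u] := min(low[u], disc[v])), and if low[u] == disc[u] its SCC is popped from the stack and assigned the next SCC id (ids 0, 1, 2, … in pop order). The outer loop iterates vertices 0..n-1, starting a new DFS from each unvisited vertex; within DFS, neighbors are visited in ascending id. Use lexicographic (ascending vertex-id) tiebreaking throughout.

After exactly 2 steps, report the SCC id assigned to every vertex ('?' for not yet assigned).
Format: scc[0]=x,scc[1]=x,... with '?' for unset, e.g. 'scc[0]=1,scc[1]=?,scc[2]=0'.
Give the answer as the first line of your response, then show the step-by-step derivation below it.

scc[0]=?,scc[1]=?,scc[2]=?,scc[3]=?,scc[4]=?,scc[5]=?,scc[6]=?,scc[7]=?,scc[8]=?

step 1: low=(low[0]=0,low[1]=?,low[2]=?,low[3]=?,low[4]=?,low[5]=?,low[6]=0,low[7]=1,low[8]=2); scc=(scc[0]=?,scc[1]=?,scc[2]=?,scc[3]=?,scc[4]=?,scc[5]=?,scc[6]=?,scc[7]=?,scc[8]=?)
step 2: low=(low[0]=0,low[1]=?,low[2]=?,low[3]=?,low[4]=?,low[5]=?,low[6]=0,low[7]=1,low[8]=0); scc=(scc[0]=?,scc[1]=?,scc[2]=?,scc[3]=?,scc[4]=?,scc[5]=?,scc[6]=?,scc[7]=?,scc[8]=?)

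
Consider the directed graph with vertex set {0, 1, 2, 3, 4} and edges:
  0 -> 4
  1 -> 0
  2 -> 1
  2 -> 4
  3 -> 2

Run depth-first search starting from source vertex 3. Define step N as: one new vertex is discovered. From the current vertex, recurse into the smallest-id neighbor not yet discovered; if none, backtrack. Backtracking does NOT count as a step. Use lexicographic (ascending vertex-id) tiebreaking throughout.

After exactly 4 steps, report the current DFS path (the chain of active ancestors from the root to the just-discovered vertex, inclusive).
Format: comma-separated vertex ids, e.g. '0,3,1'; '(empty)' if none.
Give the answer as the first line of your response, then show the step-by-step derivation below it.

3,2,1,0

step 1: discover 3; path=3; order=3
step 2: discover 2; path=3>2; order=3,2
step 3: discover 1; path=3>2>1; order=3,2,1
step 4: discover 0; path=3>2>1>0; order=3,2,1,0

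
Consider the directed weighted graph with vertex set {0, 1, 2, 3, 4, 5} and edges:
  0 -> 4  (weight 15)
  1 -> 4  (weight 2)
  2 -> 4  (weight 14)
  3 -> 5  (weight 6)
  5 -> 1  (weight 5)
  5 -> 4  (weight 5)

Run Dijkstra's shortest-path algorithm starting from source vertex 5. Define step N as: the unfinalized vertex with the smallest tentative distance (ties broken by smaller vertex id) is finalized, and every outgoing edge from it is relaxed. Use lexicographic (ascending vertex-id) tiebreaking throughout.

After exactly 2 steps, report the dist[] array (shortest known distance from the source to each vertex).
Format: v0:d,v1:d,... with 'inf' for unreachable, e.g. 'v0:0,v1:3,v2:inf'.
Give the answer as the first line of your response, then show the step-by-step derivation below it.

v0:inf,v1:5,v2:inf,v3:inf,v4:5,v5:0

step 1: dist = v0:inf,v1:5,v2:inf,v3:inf,v4:5,v5:0
step 2: dist = v0:inf,v1:5,v2:inf,v3:inf,v4:5,v5:0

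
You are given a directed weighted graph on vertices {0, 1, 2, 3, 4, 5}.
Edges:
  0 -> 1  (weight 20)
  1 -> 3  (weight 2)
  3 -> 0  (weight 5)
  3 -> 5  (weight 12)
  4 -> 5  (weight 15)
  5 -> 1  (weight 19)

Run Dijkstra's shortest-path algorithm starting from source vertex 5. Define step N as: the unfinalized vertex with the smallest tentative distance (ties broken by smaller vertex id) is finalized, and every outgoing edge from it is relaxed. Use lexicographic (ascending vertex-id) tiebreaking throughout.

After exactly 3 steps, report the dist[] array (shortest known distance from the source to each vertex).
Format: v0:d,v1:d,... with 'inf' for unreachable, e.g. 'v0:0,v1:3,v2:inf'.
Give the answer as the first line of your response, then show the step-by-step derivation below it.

v0:26,v1:19,v2:inf,v3:21,v4:inf,v5:0

step 1: dist = v0:inf,v1:19,v2:inf,v3:inf,v4:inf,v5:0
step 2: dist = v0:inf,v1:19,v2:inf,v3:21,v4:inf,v5:0
step 3: dist = v0:26,v1:19,v2:inf,v3:21,v4:inf,v5:0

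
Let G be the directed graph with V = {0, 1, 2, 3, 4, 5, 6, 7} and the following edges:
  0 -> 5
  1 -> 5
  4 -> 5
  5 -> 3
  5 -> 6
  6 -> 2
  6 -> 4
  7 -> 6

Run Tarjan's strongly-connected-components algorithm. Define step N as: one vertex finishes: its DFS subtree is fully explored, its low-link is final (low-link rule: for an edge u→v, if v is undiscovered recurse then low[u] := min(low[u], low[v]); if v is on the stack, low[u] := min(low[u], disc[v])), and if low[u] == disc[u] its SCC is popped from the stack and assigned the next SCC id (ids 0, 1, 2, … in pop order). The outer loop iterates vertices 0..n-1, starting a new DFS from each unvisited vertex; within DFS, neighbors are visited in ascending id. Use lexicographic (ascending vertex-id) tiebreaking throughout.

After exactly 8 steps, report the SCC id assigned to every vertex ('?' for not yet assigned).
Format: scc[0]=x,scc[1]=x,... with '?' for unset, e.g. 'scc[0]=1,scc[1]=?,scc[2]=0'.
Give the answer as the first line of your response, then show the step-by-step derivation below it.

scc[0]=3,scc[1]=4,scc[2]=1,scc[3]=0,scc[4]=2,scc[5]=2,scc[6]=2,scc[7]=5

step 1: low=(low[0]=0,low[1]=?,low[2]=?,low[3]=2,low[4]=?,low[5]=1,low[6]=?,low[7]=?); scc=(scc[0]=?,scc[1]=?,scc[2]=?,scc[3]=0,scc[4]=?,scc[5]=?,scc[6]=?,scc[7]=?)
step 2: low=(low[0]=0,low[1]=?,low[2]=4,low[3]=2,low[4]=?,low[5]=1,low[6]=3,low[7]=?); scc=(scc[0]=?,scc[1]=?,scc[2]=1,scc[3]=0,scc[4]=?,scc[5]=?,scc[6]=?,scc[7]=?)
step 3: low=(low[0]=0,low[1]=?,low[2]=4,low[3]=2,low[4]=1,low[5]=1,low[6]=3,low[7]=?); scc=(scc[0]=?,scc[1]=?,scc[2]=1,scc[3]=0,scc[4]=?,scc[5]=?,scc[6]=?,scc[7]=?)
step 4: low=(low[0]=0,low[1]=?,low[2]=4,low[3]=2,low[4]=1,low[5]=1,low[6]=1,low[7]=?); scc=(scc[0]=?,scc[1]=?,scc[2]=1,scc[3]=0,scc[4]=?,scc[5]=?,scc[6]=?,scc[7]=?)
step 5: low=(low[0]=0,low[1]=?,low[2]=4,low[3]=2,low[4]=1,low[5]=1,low[6]=1,low[7]=?); scc=(scc[0]=?,scc[1]=?,scc[2]=1,scc[3]=0,scc[4]=2,scc[5]=2,scc[6]=2,scc[7]=?)
step 6: low=(low[0]=0,low[1]=?,low[2]=4,low[3]=2,low[4]=1,low[5]=1,low[6]=1,low[7]=?); scc=(scc[0]=3,scc[1]=?,scc[2]=1,scc[3]=0,scc[4]=2,scc[5]=2,scc[6]=2,scc[7]=?)
step 7: low=(low[0]=0,low[1]=6,low[2]=4,low[3]=2,low[4]=1,low[5]=1,low[6]=1,low[7]=?); scc=(scc[0]=3,scc[1]=4,scc[2]=1,scc[3]=0,scc[4]=2,scc[5]=2,scc[6]=2,scc[7]=?)
step 8: low=(low[0]=0,low[1]=6,low[2]=4,low[3]=2,low[4]=1,low[5]=1,low[6]=1,low[7]=7); scc=(scc[0]=3,scc[1]=4,scc[2]=1,scc[3]=0,scc[4]=2,scc[5]=2,scc[6]=2,scc[7]=5)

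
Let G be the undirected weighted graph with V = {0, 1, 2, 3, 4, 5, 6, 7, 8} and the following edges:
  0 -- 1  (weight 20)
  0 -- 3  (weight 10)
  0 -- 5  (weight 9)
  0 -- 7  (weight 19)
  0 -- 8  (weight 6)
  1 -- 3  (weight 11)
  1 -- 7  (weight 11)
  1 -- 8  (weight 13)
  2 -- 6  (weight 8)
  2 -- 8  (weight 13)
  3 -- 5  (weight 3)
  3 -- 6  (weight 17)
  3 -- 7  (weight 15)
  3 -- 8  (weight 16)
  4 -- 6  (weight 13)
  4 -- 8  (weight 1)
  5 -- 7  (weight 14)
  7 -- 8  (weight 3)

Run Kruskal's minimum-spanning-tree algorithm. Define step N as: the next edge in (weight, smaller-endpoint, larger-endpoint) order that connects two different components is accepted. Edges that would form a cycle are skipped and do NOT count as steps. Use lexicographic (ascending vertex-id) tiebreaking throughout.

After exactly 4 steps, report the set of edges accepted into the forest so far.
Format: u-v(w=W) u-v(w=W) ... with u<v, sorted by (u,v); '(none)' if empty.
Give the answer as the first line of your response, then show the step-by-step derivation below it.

0-8(w=6) 3-5(w=3) 4-8(w=1) 7-8(w=3)

step 1: add edge 4-8 (w=1); MST = {4-8(w=1)}
step 2: add edge 3-5 (w=3); MST = {3-5(w=3) 4-8(w=1)}
step 3: add edge 7-8 (w=3); MST = {3-5(w=3) 4-8(w=1) 7-8(w=3)}
step 4: add edge 0-8 (w=6); MST = {0-8(w=6) 3-5(w=3) 4-8(w=1) 7-8(w=3)}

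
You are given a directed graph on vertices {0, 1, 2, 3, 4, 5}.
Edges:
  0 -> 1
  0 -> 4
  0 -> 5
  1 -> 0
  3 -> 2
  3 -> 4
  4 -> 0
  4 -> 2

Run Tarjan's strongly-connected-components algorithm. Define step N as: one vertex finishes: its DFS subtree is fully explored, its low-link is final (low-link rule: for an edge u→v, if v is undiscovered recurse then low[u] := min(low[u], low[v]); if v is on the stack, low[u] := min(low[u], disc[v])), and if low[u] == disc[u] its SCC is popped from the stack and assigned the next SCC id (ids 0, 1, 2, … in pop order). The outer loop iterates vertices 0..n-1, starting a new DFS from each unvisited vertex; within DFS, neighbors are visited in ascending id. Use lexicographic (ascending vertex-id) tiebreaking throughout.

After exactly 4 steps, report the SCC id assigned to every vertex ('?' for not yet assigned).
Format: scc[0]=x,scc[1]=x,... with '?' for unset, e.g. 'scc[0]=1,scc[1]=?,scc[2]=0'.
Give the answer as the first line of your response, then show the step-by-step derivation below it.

scc[0]=?,scc[1]=?,scc[2]=0,scc[3]=?,scc[4]=?,scc[5]=1

step 1: low=(low[0]=0,low[1]=0,low[2]=?,low[3]=?,low[4]=?,low[5]=?); scc=(scc[0]=?,scc[1]=?,scc[2]=?,scc[3]=?,scc[4]=?,scc[5]=?)
step 2: low=(low[0]=0,low[1]=0,low[2]=3,low[3]=?,low[4]=0,low[5]=?); scc=(scc[0]=?,scc[1]=?,scc[2]=0,scc[3]=?,scc[4]=?,scc[5]=?)
step 3: low=(low[0]=0,low[1]=0,low[2]=3,low[3]=?,low[4]=0,low[5]=?); scc=(scc[0]=?,scc[1]=?,scc[2]=0,scc[3]=?,scc[4]=?,scc[5]=?)
step 4: low=(low[0]=0,low[1]=0,low[2]=3,low[3]=?,low[4]=0,low[5]=4); scc=(scc[0]=?,scc[1]=?,scc[2]=0,scc[3]=?,scc[4]=?,scc[5]=1)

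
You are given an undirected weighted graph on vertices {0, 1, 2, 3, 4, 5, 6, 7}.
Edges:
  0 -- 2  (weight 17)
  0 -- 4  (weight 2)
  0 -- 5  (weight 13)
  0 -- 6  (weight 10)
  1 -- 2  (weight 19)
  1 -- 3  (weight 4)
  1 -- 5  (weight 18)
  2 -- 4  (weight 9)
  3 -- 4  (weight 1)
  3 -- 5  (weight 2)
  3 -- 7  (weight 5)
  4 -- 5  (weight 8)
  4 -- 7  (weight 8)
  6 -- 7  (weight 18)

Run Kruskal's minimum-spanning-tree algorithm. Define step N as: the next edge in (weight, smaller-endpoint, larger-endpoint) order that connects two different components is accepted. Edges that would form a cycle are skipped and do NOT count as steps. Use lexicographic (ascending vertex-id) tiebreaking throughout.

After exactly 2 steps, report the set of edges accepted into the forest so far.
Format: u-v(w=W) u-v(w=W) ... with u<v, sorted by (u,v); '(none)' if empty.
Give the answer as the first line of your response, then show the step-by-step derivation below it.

0-4(w=2) 3-4(w=1)

step 1: add edge 3-4 (w=1); MST = {3-4(w=1)}
step 2: add edge 0-4 (w=2); MST = {0-4(w=2) 3-4(w=1)}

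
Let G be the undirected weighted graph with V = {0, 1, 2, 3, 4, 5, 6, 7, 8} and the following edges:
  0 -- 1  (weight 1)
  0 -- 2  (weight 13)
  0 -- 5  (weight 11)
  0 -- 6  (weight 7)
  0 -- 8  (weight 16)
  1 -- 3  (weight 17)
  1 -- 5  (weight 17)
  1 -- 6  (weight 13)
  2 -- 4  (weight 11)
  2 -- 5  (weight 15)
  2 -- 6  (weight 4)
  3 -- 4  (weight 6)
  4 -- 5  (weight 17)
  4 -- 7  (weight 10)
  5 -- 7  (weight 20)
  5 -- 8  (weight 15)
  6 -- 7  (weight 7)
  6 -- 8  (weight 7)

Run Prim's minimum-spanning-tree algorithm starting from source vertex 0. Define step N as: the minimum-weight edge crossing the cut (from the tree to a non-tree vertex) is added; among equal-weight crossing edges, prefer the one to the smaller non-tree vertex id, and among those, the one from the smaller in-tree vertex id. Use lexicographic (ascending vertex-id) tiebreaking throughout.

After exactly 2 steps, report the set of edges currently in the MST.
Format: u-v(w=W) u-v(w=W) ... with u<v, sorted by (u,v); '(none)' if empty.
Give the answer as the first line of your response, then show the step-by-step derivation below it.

0-1(w=1) 0-6(w=7)

step 1: add edge 0-1 (w=1); MST = {0-1(w=1)}
step 2: add edge 0-6 (w=7); MST = {0-1(w=1) 0-6(w=7)}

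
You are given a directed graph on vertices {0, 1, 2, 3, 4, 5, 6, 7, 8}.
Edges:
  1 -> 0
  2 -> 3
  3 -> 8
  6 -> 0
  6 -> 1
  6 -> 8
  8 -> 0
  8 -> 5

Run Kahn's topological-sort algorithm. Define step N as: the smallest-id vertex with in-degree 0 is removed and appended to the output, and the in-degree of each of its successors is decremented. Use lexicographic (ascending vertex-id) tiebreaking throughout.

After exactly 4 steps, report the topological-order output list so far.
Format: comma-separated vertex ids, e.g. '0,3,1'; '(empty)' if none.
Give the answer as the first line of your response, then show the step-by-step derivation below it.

2,3,4,6

step 1: output 2; order=[2]; indeg=(3,1,0,0,0,1,0,0,2)
step 2: output 3; order=[2,3]; indeg=(3,1,0,0,0,1,0,0,1)
step 3: output 4; order=[2,3,4]; indeg=(3,1,0,0,0,1,0,0,1)
step 4: output 6; order=[2,3,4,6]; indeg=(2,0,0,0,0,1,0,0,0)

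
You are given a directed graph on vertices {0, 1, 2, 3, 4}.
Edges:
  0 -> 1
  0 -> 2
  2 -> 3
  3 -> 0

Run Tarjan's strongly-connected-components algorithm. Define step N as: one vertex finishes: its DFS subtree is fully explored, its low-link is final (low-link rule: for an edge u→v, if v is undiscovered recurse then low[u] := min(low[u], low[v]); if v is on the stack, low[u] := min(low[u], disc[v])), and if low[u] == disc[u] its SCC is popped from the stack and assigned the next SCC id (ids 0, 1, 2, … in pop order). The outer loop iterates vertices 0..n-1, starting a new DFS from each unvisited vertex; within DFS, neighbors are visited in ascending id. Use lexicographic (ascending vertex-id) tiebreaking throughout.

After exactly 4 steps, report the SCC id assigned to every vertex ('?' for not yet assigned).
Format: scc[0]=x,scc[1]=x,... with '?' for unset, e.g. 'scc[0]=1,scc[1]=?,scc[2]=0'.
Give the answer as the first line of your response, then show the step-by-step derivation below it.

scc[0]=1,scc[1]=0,scc[2]=1,scc[3]=1,scc[4]=?

step 1: low=(low[0]=0,low[1]=1,low[2]=?,low[3]=?,low[4]=?); scc=(scc[0]=?,scc[1]=0,scc[2]=?,scc[3]=?,scc[4]=?)
step 2: low=(low[0]=0,low[1]=1,low[2]=2,low[3]=0,low[4]=?); scc=(scc[0]=?,scc[1]=0,scc[2]=?,scc[3]=?,scc[4]=?)
step 3: low=(low[0]=0,low[1]=1,low[2]=0,low[3]=0,low[4]=?); scc=(scc[0]=?,scc[1]=0,scc[2]=?,scc[3]=?,scc[4]=?)
step 4: low=(low[0]=0,low[1]=1,low[2]=0,low[3]=0,low[4]=?); scc=(scc[0]=1,scc[1]=0,scc[2]=1,scc[3]=1,scc[4]=?)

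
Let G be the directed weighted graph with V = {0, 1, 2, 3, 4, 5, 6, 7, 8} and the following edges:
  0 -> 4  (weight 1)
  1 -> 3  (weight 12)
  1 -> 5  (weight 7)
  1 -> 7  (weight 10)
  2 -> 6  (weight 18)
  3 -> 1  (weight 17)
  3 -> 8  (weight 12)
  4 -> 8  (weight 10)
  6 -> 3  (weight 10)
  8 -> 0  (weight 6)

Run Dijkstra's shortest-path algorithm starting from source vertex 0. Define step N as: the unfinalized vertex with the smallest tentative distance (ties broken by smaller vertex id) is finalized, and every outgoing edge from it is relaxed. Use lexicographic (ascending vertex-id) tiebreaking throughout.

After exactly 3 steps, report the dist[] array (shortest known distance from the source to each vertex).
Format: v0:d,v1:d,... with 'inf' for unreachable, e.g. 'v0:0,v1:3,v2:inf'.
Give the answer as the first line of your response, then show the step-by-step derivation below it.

v0:0,v1:inf,v2:inf,v3:inf,v4:1,v5:inf,v6:inf,v7:inf,v8:11

step 1: dist = v0:0,v1:inf,v2:inf,v3:inf,v4:1,v5:inf,v6:inf,v7:inf,v8:inf
step 2: dist = v0:0,v1:inf,v2:inf,v3:inf,v4:1,v5:inf,v6:inf,v7:inf,v8:11
step 3: dist = v0:0,v1:inf,v2:inf,v3:inf,v4:1,v5:inf,v6:inf,v7:inf,v8:11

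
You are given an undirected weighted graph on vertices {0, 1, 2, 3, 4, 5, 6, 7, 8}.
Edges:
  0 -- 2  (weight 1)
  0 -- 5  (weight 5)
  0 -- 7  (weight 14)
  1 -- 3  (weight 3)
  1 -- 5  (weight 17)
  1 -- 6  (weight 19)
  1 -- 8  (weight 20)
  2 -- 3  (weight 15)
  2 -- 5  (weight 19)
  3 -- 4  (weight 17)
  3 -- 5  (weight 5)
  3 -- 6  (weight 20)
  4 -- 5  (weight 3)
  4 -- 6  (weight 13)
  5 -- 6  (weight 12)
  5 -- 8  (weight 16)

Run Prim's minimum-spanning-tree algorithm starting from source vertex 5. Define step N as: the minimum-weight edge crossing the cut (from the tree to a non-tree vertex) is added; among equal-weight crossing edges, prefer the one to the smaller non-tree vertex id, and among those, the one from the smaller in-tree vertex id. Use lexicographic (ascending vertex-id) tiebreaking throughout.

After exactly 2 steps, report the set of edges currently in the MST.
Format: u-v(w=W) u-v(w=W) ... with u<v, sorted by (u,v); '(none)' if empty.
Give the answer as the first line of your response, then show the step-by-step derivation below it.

0-5(w=5) 4-5(w=3)

step 1: add edge 4-5 (w=3); MST = {4-5(w=3)}
step 2: add edge 0-5 (w=5); MST = {0-5(w=5) 4-5(w=3)}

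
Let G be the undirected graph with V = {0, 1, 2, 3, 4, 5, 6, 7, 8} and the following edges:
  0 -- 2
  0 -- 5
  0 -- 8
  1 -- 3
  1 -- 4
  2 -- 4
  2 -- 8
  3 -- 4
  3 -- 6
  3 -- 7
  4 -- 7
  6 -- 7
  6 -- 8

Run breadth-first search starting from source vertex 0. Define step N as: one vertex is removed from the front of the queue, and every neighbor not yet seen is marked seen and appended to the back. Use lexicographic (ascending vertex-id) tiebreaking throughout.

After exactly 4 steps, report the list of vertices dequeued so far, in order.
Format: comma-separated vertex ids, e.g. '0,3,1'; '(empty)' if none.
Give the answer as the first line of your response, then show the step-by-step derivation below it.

0,2,5,8

step 1: dequeue 0; queue=[2,5,8]; order=0
step 2: dequeue 2; queue=[5,8,4]; order=0,2
step 3: dequeue 5; queue=[8,4]; order=0,2,5
step 4: dequeue 8; queue=[4,6]; order=0,2,5,8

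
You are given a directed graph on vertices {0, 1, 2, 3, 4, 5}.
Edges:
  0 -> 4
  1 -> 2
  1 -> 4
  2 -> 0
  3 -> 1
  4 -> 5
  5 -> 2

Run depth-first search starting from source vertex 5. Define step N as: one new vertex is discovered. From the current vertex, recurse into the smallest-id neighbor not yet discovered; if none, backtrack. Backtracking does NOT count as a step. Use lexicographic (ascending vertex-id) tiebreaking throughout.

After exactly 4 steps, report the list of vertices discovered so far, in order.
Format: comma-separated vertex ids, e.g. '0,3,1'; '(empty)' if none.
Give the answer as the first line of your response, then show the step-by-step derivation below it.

5,2,0,4

step 1: discover 5; path=5; order=5
step 2: discover 2; path=5>2; order=5,2
step 3: discover 0; path=5>2>0; order=5,2,0
step 4: discover 4; path=5>2>0>4; order=5,2,0,4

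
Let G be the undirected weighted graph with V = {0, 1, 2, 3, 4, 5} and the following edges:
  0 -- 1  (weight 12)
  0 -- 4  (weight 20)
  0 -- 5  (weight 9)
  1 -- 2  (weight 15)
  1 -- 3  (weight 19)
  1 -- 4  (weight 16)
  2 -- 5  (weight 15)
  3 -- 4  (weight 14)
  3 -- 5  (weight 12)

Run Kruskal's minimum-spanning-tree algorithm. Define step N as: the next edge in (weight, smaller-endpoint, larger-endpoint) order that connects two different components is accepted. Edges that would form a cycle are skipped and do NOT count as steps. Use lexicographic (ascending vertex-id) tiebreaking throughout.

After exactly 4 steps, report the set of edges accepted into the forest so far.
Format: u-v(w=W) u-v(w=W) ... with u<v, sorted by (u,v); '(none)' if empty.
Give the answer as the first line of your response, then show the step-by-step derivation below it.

0-1(w=12) 0-5(w=9) 3-4(w=14) 3-5(w=12)

step 1: add edge 0-5 (w=9); MST = {0-5(w=9)}
step 2: add edge 0-1 (w=12); MST = {0-1(w=12) 0-5(w=9)}
step 3: add edge 3-5 (w=12); MST = {0-1(w=12) 0-5(w=9) 3-5(w=12)}
step 4: add edge 3-4 (w=14); MST = {0-1(w=12) 0-5(w=9) 3-4(w=14) 3-5(w=12)}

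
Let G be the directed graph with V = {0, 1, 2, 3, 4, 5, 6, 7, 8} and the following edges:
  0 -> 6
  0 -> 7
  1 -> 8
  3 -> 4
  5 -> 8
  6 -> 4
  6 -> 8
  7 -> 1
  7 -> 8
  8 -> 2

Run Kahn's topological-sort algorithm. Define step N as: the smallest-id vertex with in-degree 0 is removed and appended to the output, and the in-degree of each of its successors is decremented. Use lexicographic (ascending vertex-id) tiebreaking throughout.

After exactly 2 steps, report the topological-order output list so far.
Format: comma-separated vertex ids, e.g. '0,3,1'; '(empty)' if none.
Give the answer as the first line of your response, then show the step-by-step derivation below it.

0,3

step 1: output 0; order=[0]; indeg=(0,1,1,0,2,0,0,0,4)
step 2: output 3; order=[0,3]; indeg=(0,1,1,0,1,0,0,0,4)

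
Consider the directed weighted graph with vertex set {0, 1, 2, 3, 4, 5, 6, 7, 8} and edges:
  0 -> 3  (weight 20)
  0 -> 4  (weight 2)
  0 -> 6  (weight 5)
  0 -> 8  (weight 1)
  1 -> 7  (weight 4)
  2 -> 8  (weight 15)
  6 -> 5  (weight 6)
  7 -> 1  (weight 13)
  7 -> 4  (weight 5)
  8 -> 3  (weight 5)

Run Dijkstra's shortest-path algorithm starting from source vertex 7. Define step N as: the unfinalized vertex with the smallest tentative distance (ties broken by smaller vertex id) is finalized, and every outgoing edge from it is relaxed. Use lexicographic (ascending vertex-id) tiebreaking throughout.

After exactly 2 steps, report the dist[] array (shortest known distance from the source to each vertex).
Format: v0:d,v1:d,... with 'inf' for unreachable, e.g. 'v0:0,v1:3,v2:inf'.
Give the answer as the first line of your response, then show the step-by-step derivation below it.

v0:inf,v1:13,v2:inf,v3:inf,v4:5,v5:inf,v6:inf,v7:0,v8:inf

step 1: dist = v0:inf,v1:13,v2:inf,v3:inf,v4:5,v5:inf,v6:inf,v7:0,v8:inf
step 2: dist = v0:inf,v1:13,v2:inf,v3:inf,v4:5,v5:inf,v6:inf,v7:0,v8:inf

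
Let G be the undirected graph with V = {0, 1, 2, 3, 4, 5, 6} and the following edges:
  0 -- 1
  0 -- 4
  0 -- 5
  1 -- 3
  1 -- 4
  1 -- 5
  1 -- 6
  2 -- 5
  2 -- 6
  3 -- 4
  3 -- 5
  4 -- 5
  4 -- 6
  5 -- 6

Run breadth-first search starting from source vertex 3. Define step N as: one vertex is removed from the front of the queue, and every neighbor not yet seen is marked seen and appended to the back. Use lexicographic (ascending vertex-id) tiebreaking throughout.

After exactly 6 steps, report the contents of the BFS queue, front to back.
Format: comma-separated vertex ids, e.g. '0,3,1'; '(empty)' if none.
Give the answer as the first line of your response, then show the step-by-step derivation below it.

2

step 1: dequeue 3; queue=[1,4,5]; order=3
step 2: dequeue 1; queue=[4,5,0,6]; order=3,1
step 3: dequeue 4; queue=[5,0,6]; order=3,1,4
step 4: dequeue 5; queue=[0,6,2]; order=3,1,4,5
step 5: dequeue 0; queue=[6,2]; order=3,1,4,5,0
step 6: dequeue 6; queue=[2]; order=3,1,4,5,0,6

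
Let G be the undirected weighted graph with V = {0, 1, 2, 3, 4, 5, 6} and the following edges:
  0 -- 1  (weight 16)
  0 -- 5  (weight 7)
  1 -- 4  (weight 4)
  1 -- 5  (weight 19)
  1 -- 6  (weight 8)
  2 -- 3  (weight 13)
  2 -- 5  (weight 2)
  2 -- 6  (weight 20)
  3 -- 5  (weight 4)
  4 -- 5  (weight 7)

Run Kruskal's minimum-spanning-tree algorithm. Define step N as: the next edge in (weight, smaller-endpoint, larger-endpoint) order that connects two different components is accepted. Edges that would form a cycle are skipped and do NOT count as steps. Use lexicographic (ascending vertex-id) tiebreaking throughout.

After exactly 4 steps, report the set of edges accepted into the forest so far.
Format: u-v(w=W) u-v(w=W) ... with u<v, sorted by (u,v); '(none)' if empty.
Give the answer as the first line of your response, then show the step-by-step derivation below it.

0-5(w=7) 1-4(w=4) 2-5(w=2) 3-5(w=4)

step 1: add edge 2-5 (w=2); MST = {2-5(w=2)}
step 2: add edge 1-4 (w=4); MST = {1-4(w=4) 2-5(w=2)}
step 3: add edge 3-5 (w=4); MST = {1-4(w=4) 2-5(w=2) 3-5(w=4)}
step 4: add edge 0-5 (w=7); MST = {0-5(w=7) 1-4(w=4) 2-5(w=2) 3-5(w=4)}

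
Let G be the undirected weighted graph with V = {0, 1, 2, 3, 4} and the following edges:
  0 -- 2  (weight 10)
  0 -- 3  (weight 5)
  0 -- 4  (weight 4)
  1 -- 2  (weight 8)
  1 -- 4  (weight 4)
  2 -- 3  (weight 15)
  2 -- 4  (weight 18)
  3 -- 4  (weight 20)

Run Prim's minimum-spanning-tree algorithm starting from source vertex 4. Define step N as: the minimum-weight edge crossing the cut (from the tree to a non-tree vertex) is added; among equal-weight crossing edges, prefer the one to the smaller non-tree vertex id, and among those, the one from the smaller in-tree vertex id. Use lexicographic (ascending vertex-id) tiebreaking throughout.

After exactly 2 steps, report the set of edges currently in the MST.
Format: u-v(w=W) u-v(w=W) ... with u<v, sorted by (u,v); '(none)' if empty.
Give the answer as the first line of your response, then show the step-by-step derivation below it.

0-4(w=4) 1-4(w=4)

step 1: add edge 0-4 (w=4); MST = {0-4(w=4)}
step 2: add edge 1-4 (w=4); MST = {0-4(w=4) 1-4(w=4)}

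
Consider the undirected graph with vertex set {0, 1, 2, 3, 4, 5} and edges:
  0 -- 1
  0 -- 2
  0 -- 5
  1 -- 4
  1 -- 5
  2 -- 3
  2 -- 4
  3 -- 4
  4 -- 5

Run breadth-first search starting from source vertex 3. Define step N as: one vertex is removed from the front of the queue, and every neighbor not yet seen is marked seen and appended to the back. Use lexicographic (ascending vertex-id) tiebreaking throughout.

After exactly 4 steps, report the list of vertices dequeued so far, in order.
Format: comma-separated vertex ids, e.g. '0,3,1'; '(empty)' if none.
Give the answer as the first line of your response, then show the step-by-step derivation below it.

3,2,4,0

step 1: dequeue 3; queue=[2,4]; order=3
step 2: dequeue 2; queue=[4,0]; order=3,2
step 3: dequeue 4; queue=[0,1,5]; order=3,2,4
step 4: dequeue 0; queue=[1,5]; order=3,2,4,0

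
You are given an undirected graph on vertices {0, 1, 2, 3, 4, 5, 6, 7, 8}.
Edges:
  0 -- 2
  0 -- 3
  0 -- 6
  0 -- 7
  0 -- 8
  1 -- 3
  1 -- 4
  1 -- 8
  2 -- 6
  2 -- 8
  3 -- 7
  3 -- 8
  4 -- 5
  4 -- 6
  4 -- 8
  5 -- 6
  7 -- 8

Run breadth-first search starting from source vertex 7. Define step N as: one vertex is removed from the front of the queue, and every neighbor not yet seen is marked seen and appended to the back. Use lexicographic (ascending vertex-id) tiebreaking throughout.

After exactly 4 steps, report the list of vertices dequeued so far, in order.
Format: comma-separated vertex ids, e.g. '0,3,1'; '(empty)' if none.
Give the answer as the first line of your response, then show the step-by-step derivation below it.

7,0,3,8

step 1: dequeue 7; queue=[0,3,8]; order=7
step 2: dequeue 0; queue=[3,8,2,6]; order=7,0
step 3: dequeue 3; queue=[8,2,6,1]; order=7,0,3
step 4: dequeue 8; queue=[2,6,1,4]; order=7,0,3,8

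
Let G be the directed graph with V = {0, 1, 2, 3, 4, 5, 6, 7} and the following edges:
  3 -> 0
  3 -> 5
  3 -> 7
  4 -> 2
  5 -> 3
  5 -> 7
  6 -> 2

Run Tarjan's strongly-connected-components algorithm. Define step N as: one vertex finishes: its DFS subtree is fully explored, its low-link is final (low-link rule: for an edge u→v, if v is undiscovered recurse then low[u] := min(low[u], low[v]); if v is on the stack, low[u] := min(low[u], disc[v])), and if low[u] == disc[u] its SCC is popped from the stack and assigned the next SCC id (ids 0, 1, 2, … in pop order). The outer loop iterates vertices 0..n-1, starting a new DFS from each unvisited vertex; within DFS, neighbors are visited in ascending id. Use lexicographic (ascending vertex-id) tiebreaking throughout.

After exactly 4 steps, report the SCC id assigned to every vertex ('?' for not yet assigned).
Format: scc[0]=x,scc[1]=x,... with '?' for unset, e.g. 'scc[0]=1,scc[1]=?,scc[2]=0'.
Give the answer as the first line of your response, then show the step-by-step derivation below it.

scc[0]=0,scc[1]=1,scc[2]=2,scc[3]=?,scc[4]=?,scc[5]=?,scc[6]=?,scc[7]=3

step 1: low=(low[0]=0,low[1]=?,low[2]=?,low[3]=?,low[4]=?,low[5]=?,low[6]=?,low[7]=?); scc=(scc[0]=0,scc[1]=?,scc[2]=?,scc[3]=?,scc[4]=?,scc[5]=?,scc[6]=?,scc[7]=?)
step 2: low=(low[0]=0,low[1]=1,low[2]=?,low[3]=?,low[4]=?,low[5]=?,low[6]=?,low[7]=?); scc=(scc[0]=0,scc[1]=1,scc[2]=?,scc[3]=?,scc[4]=?,scc[5]=?,scc[6]=?,scc[7]=?)
step 3: low=(low[0]=0,low[1]=1,low[2]=2,low[3]=?,low[4]=?,low[5]=?,low[6]=?,low[7]=?); scc=(scc[0]=0,scc[1]=1,scc[2]=2,scc[3]=?,scc[4]=?,scc[5]=?,scc[6]=?,scc[7]=?)
step 4: low=(low[0]=0,low[1]=1,low[2]=2,low[3]=3,low[4]=?,low[5]=3,low[6]=?,low[7]=5); scc=(scc[0]=0,scc[1]=1,scc[2]=2,scc[3]=?,scc[4]=?,scc[5]=?,scc[6]=?,scc[7]=3)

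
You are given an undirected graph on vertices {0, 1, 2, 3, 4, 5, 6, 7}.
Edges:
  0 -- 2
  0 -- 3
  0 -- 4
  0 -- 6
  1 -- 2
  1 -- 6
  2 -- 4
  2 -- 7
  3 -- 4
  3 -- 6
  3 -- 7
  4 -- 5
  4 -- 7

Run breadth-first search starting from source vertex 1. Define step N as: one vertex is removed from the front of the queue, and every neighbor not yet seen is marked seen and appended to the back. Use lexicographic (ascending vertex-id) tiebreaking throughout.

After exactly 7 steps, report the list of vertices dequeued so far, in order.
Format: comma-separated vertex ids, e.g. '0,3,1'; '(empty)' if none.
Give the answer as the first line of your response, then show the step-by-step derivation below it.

1,2,6,0,4,7,3

step 1: dequeue 1; queue=[2,6]; order=1
step 2: dequeue 2; queue=[6,0,4,7]; order=1,2
step 3: dequeue 6; queue=[0,4,7,3]; order=1,2,6
step 4: dequeue 0; queue=[4,7,3]; order=1,2,6,0
step 5: dequeue 4; queue=[7,3,5]; order=1,2,6,0,4
step 6: dequeue 7; queue=[3,5]; order=1,2,6,0,4,7
step 7: dequeue 3; queue=[5]; order=1,2,6,0,4,7,3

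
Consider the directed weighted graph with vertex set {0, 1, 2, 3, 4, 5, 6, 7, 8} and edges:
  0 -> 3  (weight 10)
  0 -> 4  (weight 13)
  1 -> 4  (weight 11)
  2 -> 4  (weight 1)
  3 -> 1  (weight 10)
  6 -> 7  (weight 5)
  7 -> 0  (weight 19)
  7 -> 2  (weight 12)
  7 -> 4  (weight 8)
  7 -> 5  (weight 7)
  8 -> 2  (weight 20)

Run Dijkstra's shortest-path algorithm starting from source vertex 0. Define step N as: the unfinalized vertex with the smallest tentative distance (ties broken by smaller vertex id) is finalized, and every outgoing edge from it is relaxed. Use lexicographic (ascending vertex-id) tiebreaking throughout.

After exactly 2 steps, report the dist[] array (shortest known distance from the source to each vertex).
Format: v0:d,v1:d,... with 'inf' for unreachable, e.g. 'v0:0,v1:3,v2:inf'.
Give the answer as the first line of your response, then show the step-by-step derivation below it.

v0:0,v1:20,v2:inf,v3:10,v4:13,v5:inf,v6:inf,v7:inf,v8:inf

step 1: dist = v0:0,v1:inf,v2:inf,v3:10,v4:13,v5:inf,v6:inf,v7:inf,v8:inf
step 2: dist = v0:0,v1:20,v2:inf,v3:10,v4:13,v5:inf,v6:inf,v7:inf,v8:inf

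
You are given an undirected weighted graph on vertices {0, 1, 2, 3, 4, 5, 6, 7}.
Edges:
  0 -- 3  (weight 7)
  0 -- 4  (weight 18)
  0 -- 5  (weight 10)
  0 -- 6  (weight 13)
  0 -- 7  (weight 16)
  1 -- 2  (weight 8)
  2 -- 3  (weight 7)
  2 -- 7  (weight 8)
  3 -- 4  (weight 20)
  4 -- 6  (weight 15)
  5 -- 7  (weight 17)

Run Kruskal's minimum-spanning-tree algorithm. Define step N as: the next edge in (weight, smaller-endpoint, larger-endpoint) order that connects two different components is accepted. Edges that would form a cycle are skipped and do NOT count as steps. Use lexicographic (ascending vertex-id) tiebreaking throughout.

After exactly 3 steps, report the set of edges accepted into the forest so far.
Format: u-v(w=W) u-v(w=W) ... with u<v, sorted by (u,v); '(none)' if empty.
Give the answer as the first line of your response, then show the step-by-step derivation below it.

0-3(w=7) 1-2(w=8) 2-3(w=7)

step 1: add edge 0-3 (w=7); MST = {0-3(w=7)}
step 2: add edge 2-3 (w=7); MST = {0-3(w=7) 2-3(w=7)}
step 3: add edge 1-2 (w=8); MST = {0-3(w=7) 1-2(w=8) 2-3(w=7)}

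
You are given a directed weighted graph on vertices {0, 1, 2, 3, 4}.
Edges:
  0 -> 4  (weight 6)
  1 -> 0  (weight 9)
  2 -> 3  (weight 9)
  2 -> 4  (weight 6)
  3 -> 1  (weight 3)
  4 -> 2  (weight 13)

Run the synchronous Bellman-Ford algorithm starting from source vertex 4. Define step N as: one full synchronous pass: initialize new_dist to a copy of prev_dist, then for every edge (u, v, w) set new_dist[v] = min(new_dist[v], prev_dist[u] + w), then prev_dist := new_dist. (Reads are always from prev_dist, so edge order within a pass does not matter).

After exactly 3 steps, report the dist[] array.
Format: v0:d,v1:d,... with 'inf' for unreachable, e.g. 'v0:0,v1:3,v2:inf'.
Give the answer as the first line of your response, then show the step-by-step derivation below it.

v0:inf,v1:25,v2:13,v3:22,v4:0

step 1: dist = v0:inf,v1:inf,v2:13,v3:inf,v4:0
step 2: dist = v0:inf,v1:inf,v2:13,v3:22,v4:0
step 3: dist = v0:inf,v1:25,v2:13,v3:22,v4:0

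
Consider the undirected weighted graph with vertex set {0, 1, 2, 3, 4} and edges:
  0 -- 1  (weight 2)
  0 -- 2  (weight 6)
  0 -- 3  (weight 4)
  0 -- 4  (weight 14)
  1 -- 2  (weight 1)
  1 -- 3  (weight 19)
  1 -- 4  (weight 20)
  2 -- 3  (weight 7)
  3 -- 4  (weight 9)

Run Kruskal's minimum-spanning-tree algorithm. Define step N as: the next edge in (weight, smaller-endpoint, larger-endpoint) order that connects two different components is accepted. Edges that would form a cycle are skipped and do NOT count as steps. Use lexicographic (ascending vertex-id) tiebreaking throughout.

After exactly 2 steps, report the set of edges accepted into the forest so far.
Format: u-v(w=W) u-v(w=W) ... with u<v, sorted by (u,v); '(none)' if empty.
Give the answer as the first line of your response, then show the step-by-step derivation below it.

0-1(w=2) 1-2(w=1)

step 1: add edge 1-2 (w=1); MST = {1-2(w=1)}
step 2: add edge 0-1 (w=2); MST = {0-1(w=2) 1-2(w=1)}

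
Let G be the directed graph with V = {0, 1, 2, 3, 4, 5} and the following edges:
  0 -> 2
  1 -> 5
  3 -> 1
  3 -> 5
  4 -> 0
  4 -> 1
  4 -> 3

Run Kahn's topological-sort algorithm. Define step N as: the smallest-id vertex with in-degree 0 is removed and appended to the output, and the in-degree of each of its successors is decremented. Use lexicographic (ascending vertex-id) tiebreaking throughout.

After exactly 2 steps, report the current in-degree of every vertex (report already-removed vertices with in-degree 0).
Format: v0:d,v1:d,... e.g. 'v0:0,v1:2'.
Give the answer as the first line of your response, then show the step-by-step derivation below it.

v0:0,v1:1,v2:0,v3:0,v4:0,v5:2

step 1: output 4; order=[4]; indeg=(0,1,1,0,0,2)
step 2: output 0; order=[4,0]; indeg=(0,1,0,0,0,2)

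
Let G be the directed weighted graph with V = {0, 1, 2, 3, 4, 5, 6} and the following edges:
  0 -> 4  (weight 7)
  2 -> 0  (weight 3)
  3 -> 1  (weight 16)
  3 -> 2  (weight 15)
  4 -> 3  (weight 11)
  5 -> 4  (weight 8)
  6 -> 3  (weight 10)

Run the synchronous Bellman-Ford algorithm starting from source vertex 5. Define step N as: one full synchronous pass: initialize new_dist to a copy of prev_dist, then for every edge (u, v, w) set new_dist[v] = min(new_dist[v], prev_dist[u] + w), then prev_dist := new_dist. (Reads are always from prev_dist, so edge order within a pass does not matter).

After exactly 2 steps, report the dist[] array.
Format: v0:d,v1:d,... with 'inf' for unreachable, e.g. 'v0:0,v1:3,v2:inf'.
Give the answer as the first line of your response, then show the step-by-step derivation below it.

v0:inf,v1:inf,v2:inf,v3:19,v4:8,v5:0,v6:inf

step 1: dist = v0:inf,v1:inf,v2:inf,v3:inf,v4:8,v5:0,v6:inf
step 2: dist = v0:inf,v1:inf,v2:inf,v3:19,v4:8,v5:0,v6:inf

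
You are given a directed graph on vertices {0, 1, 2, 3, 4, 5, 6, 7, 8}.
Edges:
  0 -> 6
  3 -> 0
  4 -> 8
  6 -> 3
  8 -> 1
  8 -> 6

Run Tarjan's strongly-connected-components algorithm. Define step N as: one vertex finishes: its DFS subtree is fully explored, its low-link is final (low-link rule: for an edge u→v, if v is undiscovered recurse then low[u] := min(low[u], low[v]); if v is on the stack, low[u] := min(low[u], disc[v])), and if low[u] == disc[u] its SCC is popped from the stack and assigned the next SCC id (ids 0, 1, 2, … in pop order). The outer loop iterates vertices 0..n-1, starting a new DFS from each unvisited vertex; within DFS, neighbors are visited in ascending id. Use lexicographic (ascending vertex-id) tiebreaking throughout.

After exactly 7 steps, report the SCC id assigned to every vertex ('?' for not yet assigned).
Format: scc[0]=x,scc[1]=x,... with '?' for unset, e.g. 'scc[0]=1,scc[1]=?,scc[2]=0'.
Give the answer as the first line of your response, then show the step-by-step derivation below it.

scc[0]=0,scc[1]=1,scc[2]=2,scc[3]=0,scc[4]=4,scc[5]=?,scc[6]=0,scc[7]=?,scc[8]=3

step 1: low=(low[0]=0,low[1]=?,low[2]=?,low[3]=0,low[4]=?,low[5]=?,low[6]=1,low[7]=?,low[8]=?); scc=(scc[0]=?,scc[1]=?,scc[2]=?,scc[3]=?,scc[4]=?,scc[5]=?,scc[6]=?,scc[7]=?,scc[8]=?)
step 2: low=(low[0]=0,low[1]=?,low[2]=?,low[3]=0,low[4]=?,low[5]=?,low[6]=0,low[7]=?,low[8]=?); scc=(scc[0]=?,scc[1]=?,scc[2]=?,scc[3]=?,scc[4]=?,scc[5]=?,scc[6]=?,scc[7]=?,scc[8]=?)
step 3: low=(low[0]=0,low[1]=?,low[2]=?,low[3]=0,low[4]=?,low[5]=?,low[6]=0,low[7]=?,low[8]=?); scc=(scc[0]=0,scc[1]=?,scc[2]=?,scc[3]=0,scc[4]=?,scc[5]=?,scc[6]=0,scc[7]=?,scc[8]=?)
step 4: low=(low[0]=0,low[1]=3,low[2]=?,low[3]=0,low[4]=?,low[5]=?,low[6]=0,low[7]=?,low[8]=?); scc=(scc[0]=0,scc[1]=1,scc[2]=?,scc[3]=0,scc[4]=?,scc[5]=?,scc[6]=0,scc[7]=?,scc[8]=?)
step 5: low=(low[0]=0,low[1]=3,low[2]=4,low[3]=0,low[4]=?,low[5]=?,low[6]=0,low[7]=?,low[8]=?); scc=(scc[0]=0,scc[1]=1,scc[2]=2,scc[3]=0,scc[4]=?,scc[5]=?,scc[6]=0,scc[7]=?,scc[8]=?)
step 6: low=(low[0]=0,low[1]=3,low[2]=4,low[3]=0,low[4]=5,low[5]=?,low[6]=0,low[7]=?,low[8]=6); scc=(scc[0]=0,scc[1]=1,scc[2]=2,scc[3]=0,scc[4]=?,scc[5]=?,scc[6]=0,scc[7]=?,scc[8]=3)
step 7: low=(low[0]=0,low[1]=3,low[2]=4,low[3]=0,low[4]=5,low[5]=?,low[6]=0,low[7]=?,low[8]=6); scc=(scc[0]=0,scc[1]=1,scc[2]=2,scc[3]=0,scc[4]=4,scc[5]=?,scc[6]=0,scc[7]=?,scc[8]=3)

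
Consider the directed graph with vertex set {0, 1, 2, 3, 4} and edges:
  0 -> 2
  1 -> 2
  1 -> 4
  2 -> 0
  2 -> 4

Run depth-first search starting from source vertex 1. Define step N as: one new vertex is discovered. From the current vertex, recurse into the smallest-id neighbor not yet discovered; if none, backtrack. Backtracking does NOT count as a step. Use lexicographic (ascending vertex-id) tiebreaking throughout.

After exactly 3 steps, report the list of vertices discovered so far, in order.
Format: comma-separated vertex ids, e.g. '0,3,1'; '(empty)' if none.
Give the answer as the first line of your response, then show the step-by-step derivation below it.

1,2,0

step 1: discover 1; path=1; order=1
step 2: discover 2; path=1>2; order=1,2
step 3: discover 0; path=1>2>0; order=1,2,0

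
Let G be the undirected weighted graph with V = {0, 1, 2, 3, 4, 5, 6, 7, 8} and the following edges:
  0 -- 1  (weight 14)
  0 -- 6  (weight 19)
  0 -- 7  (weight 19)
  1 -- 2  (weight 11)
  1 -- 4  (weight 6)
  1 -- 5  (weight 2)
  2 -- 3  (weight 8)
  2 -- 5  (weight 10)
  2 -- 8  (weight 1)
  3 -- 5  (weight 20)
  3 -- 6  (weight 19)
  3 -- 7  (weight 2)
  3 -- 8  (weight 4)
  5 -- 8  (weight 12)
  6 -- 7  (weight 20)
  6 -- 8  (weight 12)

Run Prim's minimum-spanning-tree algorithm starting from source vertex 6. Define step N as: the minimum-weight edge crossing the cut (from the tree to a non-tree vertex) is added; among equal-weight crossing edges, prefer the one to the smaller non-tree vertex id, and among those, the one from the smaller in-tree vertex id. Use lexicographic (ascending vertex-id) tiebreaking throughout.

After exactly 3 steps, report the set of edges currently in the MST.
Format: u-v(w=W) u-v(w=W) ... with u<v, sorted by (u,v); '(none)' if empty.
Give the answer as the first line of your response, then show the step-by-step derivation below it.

2-8(w=1) 3-8(w=4) 6-8(w=12)

step 1: add edge 6-8 (w=12); MST = {6-8(w=12)}
step 2: add edge 2-8 (w=1); MST = {2-8(w=1) 6-8(w=12)}
step 3: add edge 3-8 (w=4); MST = {2-8(w=1) 3-8(w=4) 6-8(w=12)}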